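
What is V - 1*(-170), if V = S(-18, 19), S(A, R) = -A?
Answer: 188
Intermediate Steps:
V = 18 (V = -1*(-18) = 18)
V - 1*(-170) = 18 - 1*(-170) = 18 + 170 = 188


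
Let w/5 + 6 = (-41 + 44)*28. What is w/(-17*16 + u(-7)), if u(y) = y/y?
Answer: -390/271 ≈ -1.4391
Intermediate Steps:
u(y) = 1
w = 390 (w = -30 + 5*((-41 + 44)*28) = -30 + 5*(3*28) = -30 + 5*84 = -30 + 420 = 390)
w/(-17*16 + u(-7)) = 390/(-17*16 + 1) = 390/(-272 + 1) = 390/(-271) = 390*(-1/271) = -390/271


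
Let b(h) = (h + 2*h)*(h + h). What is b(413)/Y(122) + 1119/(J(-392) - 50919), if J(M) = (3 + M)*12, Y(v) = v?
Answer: 9481396250/1130269 ≈ 8388.6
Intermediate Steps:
J(M) = 36 + 12*M
b(h) = 6*h² (b(h) = (3*h)*(2*h) = 6*h²)
b(413)/Y(122) + 1119/(J(-392) - 50919) = (6*413²)/122 + 1119/((36 + 12*(-392)) - 50919) = (6*170569)*(1/122) + 1119/((36 - 4704) - 50919) = 1023414*(1/122) + 1119/(-4668 - 50919) = 511707/61 + 1119/(-55587) = 511707/61 + 1119*(-1/55587) = 511707/61 - 373/18529 = 9481396250/1130269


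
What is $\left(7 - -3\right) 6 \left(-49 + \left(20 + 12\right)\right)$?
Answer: $-1020$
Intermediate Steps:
$\left(7 - -3\right) 6 \left(-49 + \left(20 + 12\right)\right) = \left(7 + 3\right) 6 \left(-49 + 32\right) = 10 \cdot 6 \left(-17\right) = 60 \left(-17\right) = -1020$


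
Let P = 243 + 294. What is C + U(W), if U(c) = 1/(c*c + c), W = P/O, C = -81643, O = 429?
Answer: -4705718785/57638 ≈ -81643.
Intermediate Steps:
P = 537
W = 179/143 (W = 537/429 = 537*(1/429) = 179/143 ≈ 1.2517)
U(c) = 1/(c + c²) (U(c) = 1/(c² + c) = 1/(c + c²))
C + U(W) = -81643 + 1/((179/143)*(1 + 179/143)) = -81643 + 143/(179*(322/143)) = -81643 + (143/179)*(143/322) = -81643 + 20449/57638 = -4705718785/57638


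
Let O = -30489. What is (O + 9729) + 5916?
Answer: -14844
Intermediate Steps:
(O + 9729) + 5916 = (-30489 + 9729) + 5916 = -20760 + 5916 = -14844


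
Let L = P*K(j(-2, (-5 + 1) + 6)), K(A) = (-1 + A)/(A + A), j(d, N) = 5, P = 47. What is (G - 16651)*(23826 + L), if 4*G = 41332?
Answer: -753257232/5 ≈ -1.5065e+8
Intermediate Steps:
G = 10333 (G = (¼)*41332 = 10333)
K(A) = (-1 + A)/(2*A) (K(A) = (-1 + A)/((2*A)) = (-1 + A)*(1/(2*A)) = (-1 + A)/(2*A))
L = 94/5 (L = 47*((½)*(-1 + 5)/5) = 47*((½)*(⅕)*4) = 47*(⅖) = 94/5 ≈ 18.800)
(G - 16651)*(23826 + L) = (10333 - 16651)*(23826 + 94/5) = -6318*119224/5 = -753257232/5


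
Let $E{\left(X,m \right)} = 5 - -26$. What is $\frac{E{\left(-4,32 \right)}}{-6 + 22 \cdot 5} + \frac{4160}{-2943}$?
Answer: $- \frac{341407}{306072} \approx -1.1154$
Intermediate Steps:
$E{\left(X,m \right)} = 31$ ($E{\left(X,m \right)} = 5 + 26 = 31$)
$\frac{E{\left(-4,32 \right)}}{-6 + 22 \cdot 5} + \frac{4160}{-2943} = \frac{31}{-6 + 22 \cdot 5} + \frac{4160}{-2943} = \frac{31}{-6 + 110} + 4160 \left(- \frac{1}{2943}\right) = \frac{31}{104} - \frac{4160}{2943} = - \frac{341407}{306072}$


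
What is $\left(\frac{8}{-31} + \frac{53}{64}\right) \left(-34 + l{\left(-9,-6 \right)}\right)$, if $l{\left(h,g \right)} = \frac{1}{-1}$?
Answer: $- \frac{39585}{1984} \approx -19.952$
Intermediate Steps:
$l{\left(h,g \right)} = -1$
$\left(\frac{8}{-31} + \frac{53}{64}\right) \left(-34 + l{\left(-9,-6 \right)}\right) = \left(\frac{8}{-31} + \frac{53}{64}\right) \left(-34 - 1\right) = \left(8 \left(- \frac{1}{31}\right) + 53 \cdot \frac{1}{64}\right) \left(-35\right) = \left(- \frac{8}{31} + \frac{53}{64}\right) \left(-35\right) = \frac{1131}{1984} \left(-35\right) = - \frac{39585}{1984}$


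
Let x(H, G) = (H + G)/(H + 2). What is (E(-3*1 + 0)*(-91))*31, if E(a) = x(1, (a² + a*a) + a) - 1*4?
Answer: -11284/3 ≈ -3761.3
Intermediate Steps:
x(H, G) = (G + H)/(2 + H)
E(a) = -11/3 + a/3 + 2*a²/3 (E(a) = (((a² + a*a) + a) + 1)/(2 + 1) - 1*4 = (((a² + a²) + a) + 1)/3 - 4 = ((2*a² + a) + 1)/3 - 4 = ((a + 2*a²) + 1)/3 - 4 = (1 + a + 2*a²)/3 - 4 = (⅓ + a/3 + 2*a²/3) - 4 = -11/3 + a/3 + 2*a²/3)
(E(-3*1 + 0)*(-91))*31 = ((-11/3 + (-3*1 + 0)*(1 + 2*(-3*1 + 0))/3)*(-91))*31 = ((-11/3 + (-3 + 0)*(1 + 2*(-3 + 0))/3)*(-91))*31 = ((-11/3 + (⅓)*(-3)*(1 + 2*(-3)))*(-91))*31 = ((-11/3 + (⅓)*(-3)*(1 - 6))*(-91))*31 = ((-11/3 + (⅓)*(-3)*(-5))*(-91))*31 = ((-11/3 + 5)*(-91))*31 = ((4/3)*(-91))*31 = -364/3*31 = -11284/3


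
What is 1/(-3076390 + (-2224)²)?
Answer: 1/1869786 ≈ 5.3482e-7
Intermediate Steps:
1/(-3076390 + (-2224)²) = 1/(-3076390 + 4946176) = 1/1869786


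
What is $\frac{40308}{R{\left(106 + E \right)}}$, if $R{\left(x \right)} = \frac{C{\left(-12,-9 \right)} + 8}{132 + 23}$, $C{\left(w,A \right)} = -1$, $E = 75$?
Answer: $\frac{6247740}{7} \approx 8.9253 \cdot 10^{5}$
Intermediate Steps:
$R{\left(x \right)} = \frac{7}{155}$ ($R{\left(x \right)} = \frac{-1 + 8}{132 + 23} = \frac{7}{155}$)
$\frac{40308}{R{\left(106 + E \right)}} = \frac{40308}{\frac{7}{155}} = 40308 \cdot \frac{155}{7} = \frac{6247740}{7}$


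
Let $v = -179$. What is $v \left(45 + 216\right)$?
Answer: $-46719$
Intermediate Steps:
$v \left(45 + 216\right) = - 179 \left(45 + 216\right) = \left(-179\right) 261 = -46719$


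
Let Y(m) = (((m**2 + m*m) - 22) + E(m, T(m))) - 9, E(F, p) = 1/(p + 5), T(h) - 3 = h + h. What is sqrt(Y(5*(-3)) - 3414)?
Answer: I*sqrt(1449602)/22 ≈ 54.727*I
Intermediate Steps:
T(h) = 3 + 2*h (T(h) = 3 + (h + h) = 3 + 2*h)
E(F, p) = 1/(5 + p)
Y(m) = -31 + 1/(8 + 2*m) + 2*m**2 (Y(m) = (((m**2 + m*m) - 22) + 1/(5 + (3 + 2*m))) - 9 = (((m**2 + m**2) - 22) + 1/(8 + 2*m)) - 9 = ((2*m**2 - 22) + 1/(8 + 2*m)) - 9 = ((-22 + 2*m**2) + 1/(8 + 2*m)) - 9 = (-22 + 1/(8 + 2*m) + 2*m**2) - 9 = -31 + 1/(8 + 2*m) + 2*m**2)
sqrt(Y(5*(-3)) - 3414) = sqrt((1/2 + (-31 + 2*(5*(-3))**2)*(4 + 5*(-3)))/(4 + 5*(-3)) - 3414) = sqrt((1/2 + (-31 + 2*(-15)**2)*(4 - 15))/(4 - 15) - 3414) = sqrt((1/2 + (-31 + 2*225)*(-11))/(-11) - 3414) = sqrt(-(1/2 + (-31 + 450)*(-11))/11 - 3414) = sqrt(-(1/2 + 419*(-11))/11 - 3414) = sqrt(-(1/2 - 4609)/11 - 3414) = sqrt(-1/11*(-9217/2) - 3414) = sqrt(9217/22 - 3414) = sqrt(-65891/22) = I*sqrt(1449602)/22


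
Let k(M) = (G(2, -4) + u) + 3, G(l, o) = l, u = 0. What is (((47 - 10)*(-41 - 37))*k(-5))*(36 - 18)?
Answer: -259740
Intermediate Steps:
k(M) = 5 (k(M) = (2 + 0) + 3 = 2 + 3 = 5)
(((47 - 10)*(-41 - 37))*k(-5))*(36 - 18) = (((47 - 10)*(-41 - 37))*5)*(36 - 18) = ((37*(-78))*5)*18 = -2886*5*18 = -14430*18 = -259740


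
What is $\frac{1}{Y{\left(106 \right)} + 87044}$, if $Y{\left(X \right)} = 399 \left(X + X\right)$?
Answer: $\frac{1}{171632} \approx 5.8264 \cdot 10^{-6}$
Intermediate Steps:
$Y{\left(X \right)} = 798 X$ ($Y{\left(X \right)} = 399 \cdot 2 X = 798 X$)
$\frac{1}{Y{\left(106 \right)} + 87044} = \frac{1}{798 \cdot 106 + 87044} = \frac{1}{84588 + 87044} = \frac{1}{171632}$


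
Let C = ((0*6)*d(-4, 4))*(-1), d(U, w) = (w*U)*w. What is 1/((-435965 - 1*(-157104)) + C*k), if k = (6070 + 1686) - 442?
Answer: -1/278861 ≈ -3.5860e-6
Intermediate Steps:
k = 7314 (k = 7756 - 442 = 7314)
d(U, w) = U*w**2 (d(U, w) = (U*w)*w = U*w**2)
C = 0 (C = ((0*6)*(-4*4**2))*(-1) = (0*(-4*16))*(-1) = (0*(-64))*(-1) = 0*(-1) = 0)
1/((-435965 - 1*(-157104)) + C*k) = 1/((-435965 - 1*(-157104)) + 0*7314) = 1/((-435965 + 157104) + 0) = 1/(-278861 + 0) = 1/(-278861) = -1/278861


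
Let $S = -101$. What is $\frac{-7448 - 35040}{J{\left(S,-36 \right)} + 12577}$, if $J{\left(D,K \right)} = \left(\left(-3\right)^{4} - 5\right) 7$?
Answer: $- \frac{42488}{13109} \approx -3.2411$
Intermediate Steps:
$J{\left(D,K \right)} = 532$ ($J{\left(D,K \right)} = \left(81 - 5\right) 7 = 76 \cdot 7 = 532$)
$\frac{-7448 - 35040}{J{\left(S,-36 \right)} + 12577} = \frac{-7448 - 35040}{532 + 12577} = - \frac{42488}{13109}$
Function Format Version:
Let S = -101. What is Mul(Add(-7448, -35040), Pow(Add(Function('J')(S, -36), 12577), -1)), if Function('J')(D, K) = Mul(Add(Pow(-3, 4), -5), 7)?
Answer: Rational(-42488, 13109) ≈ -3.2411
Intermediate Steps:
Function('J')(D, K) = 532 (Function('J')(D, K) = Mul(Add(81, -5), 7) = Mul(76, 7) = 532)
Mul(Add(-7448, -35040), Pow(Add(Function('J')(S, -36), 12577), -1)) = Mul(Add(-7448, -35040), Pow(Add(532, 12577), -1)) = Mul(-42488, Pow(13109, -1)) = Mul(-42488, Rational(1, 13109)) = Rational(-42488, 13109)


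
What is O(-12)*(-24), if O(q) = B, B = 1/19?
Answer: -24/19 ≈ -1.2632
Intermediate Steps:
B = 1/19 ≈ 0.052632
O(q) = 1/19
O(-12)*(-24) = (1/19)*(-24) = -24/19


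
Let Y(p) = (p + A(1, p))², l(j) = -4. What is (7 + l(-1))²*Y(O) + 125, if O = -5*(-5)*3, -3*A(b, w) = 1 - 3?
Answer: 51654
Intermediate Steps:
A(b, w) = ⅔ (A(b, w) = -(1 - 3)/3 = -⅓*(-2) = ⅔)
O = 75 (O = 25*3 = 75)
Y(p) = (⅔ + p)² (Y(p) = (p + ⅔)² = (⅔ + p)²)
(7 + l(-1))²*Y(O) + 125 = (7 - 4)²*((2 + 3*75)²/9) + 125 = 3²*((2 + 225)²/9) + 125 = 9*((⅑)*227²) + 125 = 9*((⅑)*51529) + 125 = 9*(51529/9) + 125 = 51529 + 125 = 51654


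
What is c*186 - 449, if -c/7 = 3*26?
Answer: -102005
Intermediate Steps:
c = -546 (c = -21*26 = -7*78 = -546)
c*186 - 449 = -546*186 - 449 = -101556 - 449 = -102005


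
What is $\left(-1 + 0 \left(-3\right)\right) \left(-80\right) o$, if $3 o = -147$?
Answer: $-3920$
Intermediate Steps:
$o = -49$ ($o = \frac{1}{3} \left(-147\right) = -49$)
$\left(-1 + 0 \left(-3\right)\right) \left(-80\right) o = \left(-1 + 0 \left(-3\right)\right) \left(-80\right) \left(-49\right) = \left(-1 + 0\right) \left(-80\right) \left(-49\right) = \left(-1\right) \left(-80\right) \left(-49\right) = 80 \left(-49\right) = -3920$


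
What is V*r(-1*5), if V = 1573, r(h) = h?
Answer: -7865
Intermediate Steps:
V*r(-1*5) = 1573*(-1*5) = 1573*(-5) = -7865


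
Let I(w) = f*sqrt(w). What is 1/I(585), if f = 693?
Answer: sqrt(65)/135135 ≈ 5.9661e-5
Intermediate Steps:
I(w) = 693*sqrt(w)
1/I(585) = 1/(693*sqrt(585)) = 1/(693*(3*sqrt(65))) = 1/(2079*sqrt(65)) = sqrt(65)/135135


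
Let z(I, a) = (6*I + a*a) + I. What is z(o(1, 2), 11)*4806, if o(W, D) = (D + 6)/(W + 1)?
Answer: 716094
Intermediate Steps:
o(W, D) = (6 + D)/(1 + W)
z(I, a) = a**2 + 7*I (z(I, a) = (6*I + a**2) + I = (a**2 + 6*I) + I = a**2 + 7*I)
z(o(1, 2), 11)*4806 = (11**2 + 7*((6 + 2)/(1 + 1)))*4806 = (121 + 7*(8/2))*4806 = (121 + 7*((1/2)*8))*4806 = (121 + 7*4)*4806 = (121 + 28)*4806 = 149*4806 = 716094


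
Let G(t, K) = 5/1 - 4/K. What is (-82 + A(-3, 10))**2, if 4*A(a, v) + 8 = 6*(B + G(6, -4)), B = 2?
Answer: 5184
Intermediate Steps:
G(t, K) = 5 - 4/K (G(t, K) = 5*1 - 4/K = 5 - 4/K)
A(a, v) = 10 (A(a, v) = -2 + (6*(2 + (5 - 4/(-4))))/4 = -2 + (6*(2 + (5 - 4*(-1/4))))/4 = -2 + (6*(2 + (5 + 1)))/4 = -2 + (6*(2 + 6))/4 = -2 + (6*8)/4 = -2 + (1/4)*48 = -2 + 12 = 10)
(-82 + A(-3, 10))**2 = (-82 + 10)**2 = (-72)**2 = 5184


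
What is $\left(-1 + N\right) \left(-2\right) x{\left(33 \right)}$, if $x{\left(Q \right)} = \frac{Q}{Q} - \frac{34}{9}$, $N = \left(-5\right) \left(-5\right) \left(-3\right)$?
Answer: $- \frac{3800}{9} \approx -422.22$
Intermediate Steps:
$N = -75$ ($N = 25 \left(-3\right) = -75$)
$x{\left(Q \right)} = - \frac{25}{9}$ ($x{\left(Q \right)} = 1 - \frac{34}{9} = - \frac{25}{9}$)
$\left(-1 + N\right) \left(-2\right) x{\left(33 \right)} = \left(-1 - 75\right) \left(-2\right) \left(- \frac{25}{9}\right) = \left(-76\right) \left(-2\right) \left(- \frac{25}{9}\right) = 152 \left(- \frac{25}{9}\right) = - \frac{3800}{9}$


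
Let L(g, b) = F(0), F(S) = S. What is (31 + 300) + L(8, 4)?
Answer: 331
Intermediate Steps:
L(g, b) = 0
(31 + 300) + L(8, 4) = (31 + 300) + 0 = 331 + 0 = 331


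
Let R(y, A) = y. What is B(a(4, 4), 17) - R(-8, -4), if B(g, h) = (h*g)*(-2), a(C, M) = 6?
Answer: -196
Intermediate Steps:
B(g, h) = -2*g*h (B(g, h) = (g*h)*(-2) = -2*g*h)
B(a(4, 4), 17) - R(-8, -4) = -2*6*17 - 1*(-8) = -204 + 8 = -196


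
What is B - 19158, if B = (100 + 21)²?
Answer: -4517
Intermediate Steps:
B = 14641 (B = 121² = 14641)
B - 19158 = 14641 - 19158 = -4517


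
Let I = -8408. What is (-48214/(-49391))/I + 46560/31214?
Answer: 4833477467971/3240633796748 ≈ 1.4915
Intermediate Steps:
(-48214/(-49391))/I + 46560/31214 = -48214/(-49391)/(-8408) + 46560/31214 = -48214*(-1/49391)*(-1/8408) + 46560*(1/31214) = (48214/49391)*(-1/8408) + 23280/15607 = -24107/207639764 + 23280/15607 = 4833477467971/3240633796748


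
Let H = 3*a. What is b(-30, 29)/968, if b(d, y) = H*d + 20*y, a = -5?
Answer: 515/484 ≈ 1.0640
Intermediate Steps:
H = -15 (H = 3*(-5) = -15)
b(d, y) = -15*d + 20*y
b(-30, 29)/968 = (-15*(-30) + 20*29)/968 = (450 + 580)*(1/968) = 1030*(1/968) = 515/484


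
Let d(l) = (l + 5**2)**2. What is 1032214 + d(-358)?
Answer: 1143103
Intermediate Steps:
d(l) = (25 + l)**2 (d(l) = (l + 25)**2 = (25 + l)**2)
1032214 + d(-358) = 1032214 + (25 - 358)**2 = 1032214 + (-333)**2 = 1032214 + 110889 = 1143103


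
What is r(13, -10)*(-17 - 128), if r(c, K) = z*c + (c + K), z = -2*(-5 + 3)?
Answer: -7975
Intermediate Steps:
z = 4 (z = -2*(-2) = 4)
r(c, K) = K + 5*c (r(c, K) = 4*c + (c + K) = 4*c + (K + c) = K + 5*c)
r(13, -10)*(-17 - 128) = (-10 + 5*13)*(-17 - 128) = (-10 + 65)*(-145) = 55*(-145) = -7975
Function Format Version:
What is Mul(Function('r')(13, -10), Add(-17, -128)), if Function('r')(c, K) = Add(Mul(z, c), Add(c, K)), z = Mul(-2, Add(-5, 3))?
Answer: -7975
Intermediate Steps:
z = 4 (z = Mul(-2, -2) = 4)
Function('r')(c, K) = Add(K, Mul(5, c)) (Function('r')(c, K) = Add(Mul(4, c), Add(c, K)) = Add(Mul(4, c), Add(K, c)) = Add(K, Mul(5, c)))
Mul(Function('r')(13, -10), Add(-17, -128)) = Mul(Add(-10, Mul(5, 13)), Add(-17, -128)) = Mul(Add(-10, 65), -145) = Mul(55, -145) = -7975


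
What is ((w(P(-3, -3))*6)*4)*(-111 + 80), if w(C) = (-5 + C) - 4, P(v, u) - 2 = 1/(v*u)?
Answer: 15376/3 ≈ 5125.3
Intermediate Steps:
P(v, u) = 2 + 1/(u*v) (P(v, u) = 2 + 1/(v*u) = 2 + 1/(u*v))
w(C) = -9 + C
((w(P(-3, -3))*6)*4)*(-111 + 80) = (((-9 + (2 + 1/(-3*(-3))))*6)*4)*(-111 + 80) = (((-9 + (2 - 1/3*(-1/3)))*6)*4)*(-31) = (((-9 + (2 + 1/9))*6)*4)*(-31) = (((-9 + 19/9)*6)*4)*(-31) = (-62/9*6*4)*(-31) = -124/3*4*(-31) = -496/3*(-31) = 15376/3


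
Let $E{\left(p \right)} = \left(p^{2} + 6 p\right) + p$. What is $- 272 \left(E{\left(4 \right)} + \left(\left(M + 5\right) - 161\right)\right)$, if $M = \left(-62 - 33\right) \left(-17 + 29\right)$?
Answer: $340544$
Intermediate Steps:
$E{\left(p \right)} = p^{2} + 7 p$
$M = -1140$ ($M = \left(-95\right) 12 = -1140$)
$- 272 \left(E{\left(4 \right)} + \left(\left(M + 5\right) - 161\right)\right) = - 272 \left(4 \left(7 + 4\right) + \left(\left(-1140 + 5\right) - 161\right)\right) = - 272 \left(4 \cdot 11 - 1296\right) = - 272 \left(44 - 1296\right) = \left(-272\right) \left(-1252\right) = 340544$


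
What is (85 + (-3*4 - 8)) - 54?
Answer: 11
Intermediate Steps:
(85 + (-3*4 - 8)) - 54 = (85 + (-12 - 8)) - 54 = (85 - 20) - 54 = 65 - 54 = 11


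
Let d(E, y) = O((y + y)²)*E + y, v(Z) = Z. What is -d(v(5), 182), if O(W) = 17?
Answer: -267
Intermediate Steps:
d(E, y) = y + 17*E (d(E, y) = 17*E + y = y + 17*E)
-d(v(5), 182) = -(182 + 17*5) = -(182 + 85) = -1*267 = -267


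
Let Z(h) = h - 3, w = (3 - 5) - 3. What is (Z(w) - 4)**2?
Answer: 144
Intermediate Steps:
w = -5 (w = -2 - 3 = -5)
Z(h) = -3 + h
(Z(w) - 4)**2 = ((-3 - 5) - 4)**2 = (-8 - 4)**2 = (-12)**2 = 144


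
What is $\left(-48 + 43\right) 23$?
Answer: $-115$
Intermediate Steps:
$\left(-48 + 43\right) 23 = \left(-5\right) 23 = -115$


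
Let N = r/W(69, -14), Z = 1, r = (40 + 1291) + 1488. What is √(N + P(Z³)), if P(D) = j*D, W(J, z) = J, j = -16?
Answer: 7*√2415/69 ≈ 4.9855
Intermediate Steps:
r = 2819 (r = 1331 + 1488 = 2819)
N = 2819/69 ≈ 40.855
P(D) = -16*D
√(N + P(Z³)) = √(2819/69 - 16*1³) = √(2819/69 - 16*1) = √(2819/69 - 16) = √(1715/69) = 7*√2415/69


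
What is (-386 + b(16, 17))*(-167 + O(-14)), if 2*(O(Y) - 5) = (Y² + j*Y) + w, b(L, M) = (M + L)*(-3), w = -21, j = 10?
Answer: 140165/2 ≈ 70083.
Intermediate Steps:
b(L, M) = -3*L - 3*M (b(L, M) = (L + M)*(-3) = -3*L - 3*M)
O(Y) = -11/2 + Y²/2 + 5*Y (O(Y) = 5 + ((Y² + 10*Y) - 21)/2 = 5 + (-21 + Y² + 10*Y)/2 = 5 + (-21/2 + Y²/2 + 5*Y) = -11/2 + Y²/2 + 5*Y)
(-386 + b(16, 17))*(-167 + O(-14)) = (-386 + (-3*16 - 3*17))*(-167 + (-11/2 + (½)*(-14)² + 5*(-14))) = (-386 + (-48 - 51))*(-167 + (-11/2 + (½)*196 - 70)) = (-386 - 99)*(-167 + (-11/2 + 98 - 70)) = -485*(-167 + 45/2) = -485*(-289/2) = 140165/2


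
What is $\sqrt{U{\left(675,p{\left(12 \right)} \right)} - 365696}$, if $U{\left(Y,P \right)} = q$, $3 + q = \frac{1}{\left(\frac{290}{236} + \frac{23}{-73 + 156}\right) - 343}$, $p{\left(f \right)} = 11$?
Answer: $\frac{i \sqrt{1703798255144293}}{68257} \approx 604.73 i$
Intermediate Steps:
$q = - \frac{10043573}{3344593}$ ($q = -3 + \frac{1}{\left(\frac{290}{236} + \frac{23}{-73 + 156}\right) - 343} = -3 + \frac{1}{\left(290 \cdot \frac{1}{236} + \frac{23}{83}\right) - 343} = -3 + \frac{1}{\left(\frac{145}{118} + 23 \cdot \frac{1}{83}\right) - 343} = -3 + \frac{1}{\left(\frac{145}{118} + \frac{23}{83}\right) - 343} = -3 + \frac{1}{\frac{14749}{9794} - 343} = -3 + \frac{1}{- \frac{3344593}{9794}} = -3 - \frac{9794}{3344593} = - \frac{10043573}{3344593} \approx -3.0029$)
$U{\left(Y,P \right)} = - \frac{10043573}{3344593}$
$\sqrt{U{\left(675,p{\left(12 \right)} \right)} - 365696} = \sqrt{- \frac{10043573}{3344593} - 365696} = \sqrt{- \frac{1223114325301}{3344593}} = \frac{i \sqrt{1703798255144293}}{68257}$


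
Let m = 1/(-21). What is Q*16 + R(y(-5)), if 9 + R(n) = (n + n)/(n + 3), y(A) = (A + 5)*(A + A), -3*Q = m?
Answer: -551/63 ≈ -8.7460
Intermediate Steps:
m = -1/21 ≈ -0.047619
Q = 1/63 (Q = -1/3*(-1/21) = 1/63 ≈ 0.015873)
y(A) = 2*A*(5 + A) (y(A) = (5 + A)*(2*A) = 2*A*(5 + A))
R(n) = -9 + 2*n/(3 + n) (R(n) = -9 + (n + n)/(n + 3) = -9 + (2*n)/(3 + n) = -9 + 2*n/(3 + n))
Q*16 + R(y(-5)) = (1/63)*16 + (-27 - 14*(-5)*(5 - 5))/(3 + 2*(-5)*(5 - 5)) = 16/63 + (-27 - 14*(-5)*0)/(3 + 2*(-5)*0) = 16/63 + (-27 - 7*0)/(3 + 0) = 16/63 + (-27 + 0)/3 = 16/63 + (1/3)*(-27) = 16/63 - 9 = -551/63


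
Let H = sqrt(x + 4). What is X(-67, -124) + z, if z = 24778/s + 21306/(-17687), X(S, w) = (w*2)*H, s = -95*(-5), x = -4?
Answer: 428128136/8401325 ≈ 50.960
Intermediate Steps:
H = 0 (H = sqrt(-4 + 4) = sqrt(0) = 0)
s = 475
X(S, w) = 0 (X(S, w) = (w*2)*0 = (2*w)*0 = 0)
z = 428128136/8401325 (z = 24778/475 + 21306/(-17687) = 24778*(1/475) + 21306*(-1/17687) = 24778/475 - 21306/17687 = 428128136/8401325 ≈ 50.960)
X(-67, -124) + z = 0 + 428128136/8401325 = 428128136/8401325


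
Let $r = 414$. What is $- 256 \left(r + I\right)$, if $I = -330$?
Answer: $-21504$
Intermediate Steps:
$- 256 \left(r + I\right) = - 256 \left(414 - 330\right) = \left(-256\right) 84 = -21504$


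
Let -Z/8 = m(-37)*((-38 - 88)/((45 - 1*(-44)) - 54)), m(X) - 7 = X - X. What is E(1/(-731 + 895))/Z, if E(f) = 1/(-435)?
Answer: -1/87696 ≈ -1.1403e-5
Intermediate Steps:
m(X) = 7 (m(X) = 7 + (X - X) = 7 + 0 = 7)
Z = 1008/5 (Z = -56*(-38 - 88)/((45 - 1*(-44)) - 54) = -56*(-126/((45 + 44) - 54)) = -56*(-126/(89 - 54)) = -56*(-126/35) = -56*(-126*1/35) = -56*(-18)/5 = -8*(-126/5) = 1008/5 ≈ 201.60)
E(f) = -1/435
E(1/(-731 + 895))/Z = -1/(435*1008/5) = -1/435*5/1008 = -1/87696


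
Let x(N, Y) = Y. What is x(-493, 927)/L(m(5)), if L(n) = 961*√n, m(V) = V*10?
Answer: 927*√2/9610 ≈ 0.13642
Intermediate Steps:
m(V) = 10*V
x(-493, 927)/L(m(5)) = 927/((961*√(10*5))) = 927/((961*√50)) = 927/((961*(5*√2))) = 927/((4805*√2)) = 927*(√2/9610) = 927*√2/9610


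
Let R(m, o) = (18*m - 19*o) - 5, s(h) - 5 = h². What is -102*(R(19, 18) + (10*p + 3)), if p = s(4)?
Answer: -21216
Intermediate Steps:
s(h) = 5 + h²
p = 21 (p = 5 + 4² = 5 + 16 = 21)
R(m, o) = -5 - 19*o + 18*m (R(m, o) = (-19*o + 18*m) - 5 = -5 - 19*o + 18*m)
-102*(R(19, 18) + (10*p + 3)) = -102*((-5 - 19*18 + 18*19) + (10*21 + 3)) = -102*((-5 - 342 + 342) + (210 + 3)) = -102*(-5 + 213) = -102*208 = -21216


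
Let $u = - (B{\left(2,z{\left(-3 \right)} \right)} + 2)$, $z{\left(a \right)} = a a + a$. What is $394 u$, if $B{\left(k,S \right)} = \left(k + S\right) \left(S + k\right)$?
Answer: $-26004$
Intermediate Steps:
$z{\left(a \right)} = a + a^{2}$ ($z{\left(a \right)} = a^{2} + a = a + a^{2}$)
$B{\left(k,S \right)} = \left(S + k\right)^{2}$ ($B{\left(k,S \right)} = \left(S + k\right) \left(S + k\right) = \left(S + k\right)^{2}$)
$u = -66$ ($u = - (\left(- 3 \left(1 - 3\right) + 2\right)^{2} + 2) = - (\left(\left(-3\right) \left(-2\right) + 2\right)^{2} + 2) = - (\left(6 + 2\right)^{2} + 2) = - (8^{2} + 2) = - (64 + 2) = \left(-1\right) 66 = -66$)
$394 u = 394 \left(-66\right) = -26004$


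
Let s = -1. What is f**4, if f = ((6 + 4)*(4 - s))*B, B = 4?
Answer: 1600000000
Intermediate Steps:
f = 200 (f = ((6 + 4)*(4 - 1*(-1)))*4 = (10*(4 + 1))*4 = (10*5)*4 = 50*4 = 200)
f**4 = 200**4 = 1600000000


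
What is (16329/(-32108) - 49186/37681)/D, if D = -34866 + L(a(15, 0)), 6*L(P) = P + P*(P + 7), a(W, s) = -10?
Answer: 6583671411/126536999582224 ≈ 5.2030e-5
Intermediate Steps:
L(P) = P/6 + P*(7 + P)/6 (L(P) = (P + P*(P + 7))/6 = (P + P*(7 + P))/6 = P/6 + P*(7 + P)/6)
D = -104588/3 (D = -34866 + (⅙)*(-10)*(8 - 10) = -34866 + (⅙)*(-10)*(-2) = -34866 + 10/3 = -104588/3 ≈ -34863.)
(16329/(-32108) - 49186/37681)/D = (16329/(-32108) - 49186/37681)/(-104588/3) = (16329*(-1/32108) - 49186*1/37681)*(-3/104588) = (-16329/32108 - 49186/37681)*(-3/104588) = -2194557137/1209861548*(-3/104588) = 6583671411/126536999582224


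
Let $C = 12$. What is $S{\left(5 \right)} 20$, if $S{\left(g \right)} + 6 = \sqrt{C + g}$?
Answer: $-120 + 20 \sqrt{17} \approx -37.538$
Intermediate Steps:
$S{\left(g \right)} = -6 + \sqrt{12 + g}$
$S{\left(5 \right)} 20 = \left(-6 + \sqrt{12 + 5}\right) 20 = \left(-6 + \sqrt{17}\right) 20 = -120 + 20 \sqrt{17}$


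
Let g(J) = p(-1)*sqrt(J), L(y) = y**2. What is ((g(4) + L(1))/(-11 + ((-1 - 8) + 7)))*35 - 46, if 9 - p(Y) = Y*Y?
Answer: -1193/13 ≈ -91.769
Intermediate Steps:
p(Y) = 9 - Y**2 (p(Y) = 9 - Y*Y = 9 - Y**2)
g(J) = 8*sqrt(J) (g(J) = (9 - 1*(-1)**2)*sqrt(J) = (9 - 1*1)*sqrt(J) = (9 - 1)*sqrt(J) = 8*sqrt(J))
((g(4) + L(1))/(-11 + ((-1 - 8) + 7)))*35 - 46 = ((8*sqrt(4) + 1**2)/(-11 + ((-1 - 8) + 7)))*35 - 46 = ((8*2 + 1)/(-11 + (-9 + 7)))*35 - 46 = ((16 + 1)/(-11 - 2))*35 - 46 = (17/(-13))*35 - 46 = (17*(-1/13))*35 - 46 = -17/13*35 - 46 = -595/13 - 46 = -1193/13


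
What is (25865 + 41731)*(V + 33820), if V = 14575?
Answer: 3271308420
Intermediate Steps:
(25865 + 41731)*(V + 33820) = (25865 + 41731)*(14575 + 33820) = 67596*48395 = 3271308420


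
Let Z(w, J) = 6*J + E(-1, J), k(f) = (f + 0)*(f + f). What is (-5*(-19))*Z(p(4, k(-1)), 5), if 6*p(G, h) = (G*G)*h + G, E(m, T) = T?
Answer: 3325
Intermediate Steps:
k(f) = 2*f² (k(f) = f*(2*f) = 2*f²)
p(G, h) = G/6 + h*G²/6 (p(G, h) = ((G*G)*h + G)/6 = (G²*h + G)/6 = (h*G² + G)/6 = (G + h*G²)/6 = G/6 + h*G²/6)
Z(w, J) = 7*J (Z(w, J) = 6*J + J = 7*J)
(-5*(-19))*Z(p(4, k(-1)), 5) = (-5*(-19))*(7*5) = 95*35 = 3325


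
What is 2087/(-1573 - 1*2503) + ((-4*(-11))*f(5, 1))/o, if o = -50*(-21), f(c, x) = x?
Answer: -1006003/2139900 ≈ -0.47012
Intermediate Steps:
o = 1050
2087/(-1573 - 1*2503) + ((-4*(-11))*f(5, 1))/o = 2087/(-1573 - 1*2503) + (-4*(-11)*1)/1050 = 2087/(-1573 - 2503) + (44*1)*(1/1050) = 2087/(-4076) + 44*(1/1050) = 2087*(-1/4076) + 22/525 = -2087/4076 + 22/525 = -1006003/2139900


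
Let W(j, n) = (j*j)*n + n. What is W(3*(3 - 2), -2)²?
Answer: 400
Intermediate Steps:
W(j, n) = n + n*j² (W(j, n) = j²*n + n = n*j² + n = n + n*j²)
W(3*(3 - 2), -2)² = (-2*(1 + (3*(3 - 2))²))² = (-2*(1 + (3*1)²))² = (-2*(1 + 3²))² = (-2*(1 + 9))² = (-2*10)² = (-20)² = 400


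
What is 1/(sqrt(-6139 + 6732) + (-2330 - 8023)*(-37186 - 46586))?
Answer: 867291516/752194573725577663 - sqrt(593)/752194573725577663 ≈ 1.1530e-9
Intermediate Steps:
1/(sqrt(-6139 + 6732) + (-2330 - 8023)*(-37186 - 46586)) = 1/(sqrt(593) - 10353*(-83772)) = 1/(sqrt(593) + 867291516) = 1/(867291516 + sqrt(593))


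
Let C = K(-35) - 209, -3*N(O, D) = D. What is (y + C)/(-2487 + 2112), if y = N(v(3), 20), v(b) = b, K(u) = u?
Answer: 752/1125 ≈ 0.66844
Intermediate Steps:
N(O, D) = -D/3
C = -244 (C = -35 - 209 = -244)
y = -20/3 (y = -1/3*20 = -20/3 ≈ -6.6667)
(y + C)/(-2487 + 2112) = (-20/3 - 244)/(-2487 + 2112) = -752/3/(-375) = -752/3*(-1/375) = 752/1125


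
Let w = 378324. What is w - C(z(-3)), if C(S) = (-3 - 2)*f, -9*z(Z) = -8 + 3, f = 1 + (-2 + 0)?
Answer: 378319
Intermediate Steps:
f = -1 (f = 1 - 2 = -1)
z(Z) = 5/9 (z(Z) = -(-8 + 3)/9 = -⅑*(-5) = 5/9)
C(S) = 5 (C(S) = (-3 - 2)*(-1) = -5*(-1) = 5)
w - C(z(-3)) = 378324 - 1*5 = 378324 - 5 = 378319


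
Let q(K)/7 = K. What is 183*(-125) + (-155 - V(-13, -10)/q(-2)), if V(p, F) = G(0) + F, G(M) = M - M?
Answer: -161215/7 ≈ -23031.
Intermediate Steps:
G(M) = 0
V(p, F) = F (V(p, F) = 0 + F = F)
q(K) = 7*K
183*(-125) + (-155 - V(-13, -10)/q(-2)) = 183*(-125) + (-155 - (-10)/(7*(-2))) = -22875 + (-155 - (-10)/(-14)) = -22875 + (-155 - (-10)*(-1)/14) = -22875 + (-155 - 1*5/7) = -22875 + (-155 - 5/7) = -22875 - 1090/7 = -161215/7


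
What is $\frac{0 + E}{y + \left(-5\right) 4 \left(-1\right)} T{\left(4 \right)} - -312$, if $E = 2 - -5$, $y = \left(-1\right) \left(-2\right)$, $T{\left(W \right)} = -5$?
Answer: $\frac{6829}{22} \approx 310.41$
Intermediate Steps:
$y = 2$
$E = 7$ ($E = 2 + 5 = 7$)
$\frac{0 + E}{y + \left(-5\right) 4 \left(-1\right)} T{\left(4 \right)} - -312 = \frac{0 + 7}{2 + \left(-5\right) 4 \left(-1\right)} \left(-5\right) - -312 = \frac{7}{2 - -20} \left(-5\right) + 312 = \frac{7}{2 + 20} \left(-5\right) + 312 = \frac{7}{22} \left(-5\right) + 312 = - \frac{35}{22} + 312 = \frac{6829}{22}$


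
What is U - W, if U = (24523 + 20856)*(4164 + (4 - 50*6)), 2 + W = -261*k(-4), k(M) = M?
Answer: 175524930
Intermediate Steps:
W = 1042 (W = -2 - 261*(-4) = -2 + 1044 = 1042)
U = 175525972 (U = 45379*(4164 + (4 - 300)) = 45379*(4164 - 296) = 45379*3868 = 175525972)
U - W = 175525972 - 1*1042 = 175525972 - 1042 = 175524930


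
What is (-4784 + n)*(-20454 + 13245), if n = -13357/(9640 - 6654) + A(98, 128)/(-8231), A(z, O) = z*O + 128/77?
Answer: 65349675275589207/1892487982 ≈ 3.4531e+7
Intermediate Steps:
A(z, O) = 128/77 + O*z (A(z, O) = O*z + 128*(1/77) = O*z + 128/77 = 128/77 + O*z)
n = -11350016735/1892487982 (n = -13357/(9640 - 6654) + (128/77 + 128*98)/(-8231) = -13357/2986 + (128/77 + 12544)*(-1/8231) = -13357*1/2986 + (966016/77)*(-1/8231) = -13357/2986 - 966016/633787 = -11350016735/1892487982 ≈ -5.9974)
(-4784 + n)*(-20454 + 13245) = (-4784 - 11350016735/1892487982)*(-20454 + 13245) = -9065012522623/1892487982*(-7209) = 65349675275589207/1892487982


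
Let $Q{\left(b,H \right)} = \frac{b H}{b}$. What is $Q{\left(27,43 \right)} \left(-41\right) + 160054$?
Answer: $158291$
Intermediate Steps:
$Q{\left(b,H \right)} = H$ ($Q{\left(b,H \right)} = \frac{H b}{b} = H$)
$Q{\left(27,43 \right)} \left(-41\right) + 160054 = 43 \left(-41\right) + 160054 = -1763 + 160054 = 158291$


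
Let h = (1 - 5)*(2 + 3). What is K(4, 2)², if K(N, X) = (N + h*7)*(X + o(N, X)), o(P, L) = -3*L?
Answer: 295936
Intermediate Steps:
h = -20 (h = -4*5 = -20)
K(N, X) = -2*X*(-140 + N) (K(N, X) = (N - 20*7)*(X - 3*X) = (N - 140)*(-2*X) = (-140 + N)*(-2*X) = -2*X*(-140 + N))
K(4, 2)² = (2*2*(140 - 1*4))² = (2*2*(140 - 4))² = (2*2*136)² = 544² = 295936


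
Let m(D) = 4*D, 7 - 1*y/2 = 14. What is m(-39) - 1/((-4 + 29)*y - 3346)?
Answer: -576575/3696 ≈ -156.00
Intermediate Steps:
y = -14 (y = 14 - 2*14 = 14 - 28 = -14)
m(-39) - 1/((-4 + 29)*y - 3346) = 4*(-39) - 1/((-4 + 29)*(-14) - 3346) = -156 - 1/(25*(-14) - 3346) = -156 - 1/(-350 - 3346) = -156 - 1/(-3696) = -156 - 1*(-1/3696) = -156 + 1/3696 = -576575/3696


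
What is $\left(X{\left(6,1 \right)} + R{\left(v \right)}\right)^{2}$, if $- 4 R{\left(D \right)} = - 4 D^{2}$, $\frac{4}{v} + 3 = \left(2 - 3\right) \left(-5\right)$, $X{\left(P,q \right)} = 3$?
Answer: $49$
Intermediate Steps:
$v = 2$ ($v = \frac{4}{-3 + \left(2 - 3\right) \left(-5\right)} = \frac{4}{-3 - -5} = \frac{4}{-3 + 5} = \frac{4}{2} = 4 \cdot \frac{1}{2} = 2$)
$R{\left(D \right)} = D^{2}$ ($R{\left(D \right)} = - \frac{\left(-4\right) D^{2}}{4} = D^{2}$)
$\left(X{\left(6,1 \right)} + R{\left(v \right)}\right)^{2} = \left(3 + 2^{2}\right)^{2} = \left(3 + 4\right)^{2} = 7^{2} = 49$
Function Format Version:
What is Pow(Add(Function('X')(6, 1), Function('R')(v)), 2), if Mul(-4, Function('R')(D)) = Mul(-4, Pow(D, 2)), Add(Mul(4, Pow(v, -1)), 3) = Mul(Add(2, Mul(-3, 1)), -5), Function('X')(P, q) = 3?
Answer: 49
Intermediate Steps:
v = 2 (v = Mul(4, Pow(Add(-3, Mul(Add(2, Mul(-3, 1)), -5)), -1)) = Mul(4, Pow(Add(-3, Mul(Add(2, -3), -5)), -1)) = Mul(4, Pow(Add(-3, Mul(-1, -5)), -1)) = Mul(4, Pow(Add(-3, 5), -1)) = Mul(4, Pow(2, -1)) = Mul(4, Rational(1, 2)) = 2)
Function('R')(D) = Pow(D, 2) (Function('R')(D) = Mul(Rational(-1, 4), Mul(-4, Pow(D, 2))) = Pow(D, 2))
Pow(Add(Function('X')(6, 1), Function('R')(v)), 2) = Pow(Add(3, Pow(2, 2)), 2) = Pow(Add(3, 4), 2) = Pow(7, 2) = 49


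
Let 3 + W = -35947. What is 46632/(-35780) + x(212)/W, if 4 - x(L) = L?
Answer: -41724454/32157275 ≈ -1.2975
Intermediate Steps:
W = -35950 (W = -3 - 35947 = -35950)
x(L) = 4 - L
46632/(-35780) + x(212)/W = 46632/(-35780) + (4 - 1*212)/(-35950) = 46632*(-1/35780) + (4 - 212)*(-1/35950) = -11658/8945 - 208*(-1/35950) = -11658/8945 + 104/17975 = -41724454/32157275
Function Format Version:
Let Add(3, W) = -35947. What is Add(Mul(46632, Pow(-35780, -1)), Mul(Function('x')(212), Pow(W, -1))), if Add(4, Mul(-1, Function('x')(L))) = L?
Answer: Rational(-41724454, 32157275) ≈ -1.2975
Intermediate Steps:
W = -35950 (W = Add(-3, -35947) = -35950)
Function('x')(L) = Add(4, Mul(-1, L))
Add(Mul(46632, Pow(-35780, -1)), Mul(Function('x')(212), Pow(W, -1))) = Add(Mul(46632, Pow(-35780, -1)), Mul(Add(4, Mul(-1, 212)), Pow(-35950, -1))) = Add(Mul(46632, Rational(-1, 35780)), Mul(Add(4, -212), Rational(-1, 35950))) = Add(Rational(-11658, 8945), Mul(-208, Rational(-1, 35950))) = Add(Rational(-11658, 8945), Rational(104, 17975)) = Rational(-41724454, 32157275)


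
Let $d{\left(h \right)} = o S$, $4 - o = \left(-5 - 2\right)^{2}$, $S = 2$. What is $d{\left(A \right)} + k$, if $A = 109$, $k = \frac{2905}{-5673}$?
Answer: $- \frac{513475}{5673} \approx -90.512$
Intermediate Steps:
$k = - \frac{2905}{5673}$ ($k = 2905 \left(- \frac{1}{5673}\right) = - \frac{2905}{5673} \approx -0.51207$)
$o = -45$ ($o = 4 - \left(-5 - 2\right)^{2} = 4 - \left(-7\right)^{2} = 4 - 49 = -45$)
$d{\left(h \right)} = -90$ ($d{\left(h \right)} = \left(-45\right) 2 = -90$)
$d{\left(A \right)} + k = -90 - \frac{2905}{5673} = - \frac{513475}{5673}$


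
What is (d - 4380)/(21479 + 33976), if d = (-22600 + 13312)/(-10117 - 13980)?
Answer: -35178524/445433045 ≈ -0.078976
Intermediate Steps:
d = 9288/24097 (d = -9288/(-24097) = -9288*(-1/24097) = 9288/24097 ≈ 0.38544)
(d - 4380)/(21479 + 33976) = (9288/24097 - 4380)/(21479 + 33976) = -105535572/24097/55455 = -105535572/24097*1/55455 = -35178524/445433045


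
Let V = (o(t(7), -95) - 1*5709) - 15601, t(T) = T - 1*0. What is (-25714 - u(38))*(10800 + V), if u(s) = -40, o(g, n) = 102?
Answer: 267214992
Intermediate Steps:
t(T) = T (t(T) = T + 0 = T)
V = -21208 (V = (102 - 1*5709) - 15601 = (102 - 5709) - 15601 = -5607 - 15601 = -21208)
(-25714 - u(38))*(10800 + V) = (-25714 - 1*(-40))*(10800 - 21208) = (-25714 + 40)*(-10408) = -25674*(-10408) = 267214992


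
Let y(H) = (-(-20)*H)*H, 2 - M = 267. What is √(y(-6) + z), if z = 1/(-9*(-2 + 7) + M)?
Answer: √69191690/310 ≈ 26.833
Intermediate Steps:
M = -265 (M = 2 - 1*267 = 2 - 267 = -265)
y(H) = 20*H² (y(H) = (20*H)*H = 20*H²)
z = -1/310 (z = 1/(-9*(-2 + 7) - 265) = 1/(-9*5 - 265) = 1/(-45 - 265) = 1/(-310) = -1/310 ≈ -0.0032258)
√(y(-6) + z) = √(20*(-6)² - 1/310) = √(20*36 - 1/310) = √(720 - 1/310) = √(223199/310) = √69191690/310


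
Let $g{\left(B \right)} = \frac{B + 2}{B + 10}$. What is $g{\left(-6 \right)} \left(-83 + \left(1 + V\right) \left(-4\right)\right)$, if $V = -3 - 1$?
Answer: $71$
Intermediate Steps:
$V = -4$ ($V = -3 - 1 = -4$)
$g{\left(B \right)} = \frac{2 + B}{10 + B}$
$g{\left(-6 \right)} \left(-83 + \left(1 + V\right) \left(-4\right)\right) = \frac{2 - 6}{10 - 6} \left(-83 + \left(1 - 4\right) \left(-4\right)\right) = \frac{1}{4} \left(-4\right) \left(-83 - -12\right) = \frac{1}{4} \left(-4\right) \left(-83 + 12\right) = \left(-1\right) \left(-71\right) = 71$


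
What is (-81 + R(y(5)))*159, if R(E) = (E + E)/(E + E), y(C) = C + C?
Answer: -12720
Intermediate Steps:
y(C) = 2*C
R(E) = 1 (R(E) = (2*E)/((2*E)) = (2*E)*(1/(2*E)) = 1)
(-81 + R(y(5)))*159 = (-81 + 1)*159 = -80*159 = -12720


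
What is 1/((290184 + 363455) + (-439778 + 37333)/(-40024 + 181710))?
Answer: 141686/92611092909 ≈ 1.5299e-6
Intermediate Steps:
1/((290184 + 363455) + (-439778 + 37333)/(-40024 + 181710)) = 1/(653639 - 402445/141686) = 1/(92611092909/141686) = 141686/92611092909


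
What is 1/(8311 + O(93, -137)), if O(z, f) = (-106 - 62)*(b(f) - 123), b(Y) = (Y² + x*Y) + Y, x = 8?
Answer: -1/2917073 ≈ -3.4281e-7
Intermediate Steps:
b(Y) = Y² + 9*Y (b(Y) = (Y² + 8*Y) + Y = Y² + 9*Y)
O(z, f) = 20664 - 168*f*(9 + f) (O(z, f) = (-106 - 62)*(f*(9 + f) - 123) = -168*(-123 + f*(9 + f)) = 20664 - 168*f*(9 + f))
1/(8311 + O(93, -137)) = 1/(8311 + (20664 - 168*(-137)*(9 - 137))) = 1/(8311 + (20664 - 168*(-137)*(-128))) = 1/(8311 + (20664 - 2946048)) = 1/(8311 - 2925384) = 1/(-2917073) = -1/2917073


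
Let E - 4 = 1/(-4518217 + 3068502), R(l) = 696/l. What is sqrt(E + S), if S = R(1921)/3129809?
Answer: sqrt(303889429536995924662807742131785)/8716212955569635 ≈ 2.0000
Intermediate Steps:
S = 696/6012363089 (S = (696/1921)/3129809 = (696*(1/1921))*(1/3129809) = (696/1921)*(1/3129809) = 696/6012363089 ≈ 1.1576e-7)
E = 5798859/1449715 (E = 4 + 1/(-4518217 + 3068502) = 4 + 1/(-1449715) = 4 - 1/1449715 = 5798859/1449715 ≈ 4.0000)
sqrt(E + S) = sqrt(5798859/1449715 + 696/6012363089) = sqrt(34864846818917091/8716212955569635) = sqrt(303889429536995924662807742131785)/8716212955569635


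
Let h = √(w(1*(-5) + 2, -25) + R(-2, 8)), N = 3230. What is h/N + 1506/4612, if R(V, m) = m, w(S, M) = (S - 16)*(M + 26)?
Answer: 753/2306 + I*√11/3230 ≈ 0.32654 + 0.0010268*I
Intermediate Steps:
w(S, M) = (-16 + S)*(26 + M)
h = I*√11 (h = √((-416 - 16*(-25) + 26*(1*(-5) + 2) - 25*(1*(-5) + 2)) + 8) = √((-416 + 400 + 26*(-5 + 2) - 25*(-5 + 2)) + 8) = √((-416 + 400 + 26*(-3) - 25*(-3)) + 8) = √((-416 + 400 - 78 + 75) + 8) = √(-19 + 8) = √(-11) = I*√11 ≈ 3.3166*I)
h/N + 1506/4612 = (I*√11)/3230 + 1506/4612 = (I*√11)*(1/3230) + 1506*(1/4612) = I*√11/3230 + 753/2306 = 753/2306 + I*√11/3230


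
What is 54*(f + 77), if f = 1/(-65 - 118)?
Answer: 253620/61 ≈ 4157.7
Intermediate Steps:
f = -1/183 (f = 1/(-183) = -1/183 ≈ -0.0054645)
54*(f + 77) = 54*(-1/183 + 77) = 54*(14090/183) = 253620/61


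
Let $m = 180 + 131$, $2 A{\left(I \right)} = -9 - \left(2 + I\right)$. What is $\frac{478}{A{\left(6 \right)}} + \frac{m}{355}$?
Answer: $- \frac{334093}{6035} \approx -55.359$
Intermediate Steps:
$A{\left(I \right)} = - \frac{11}{2} - \frac{I}{2}$ ($A{\left(I \right)} = \frac{-9 - \left(2 + I\right)}{2} = \frac{-11 - I}{2} = - \frac{11}{2} - \frac{I}{2}$)
$m = 311$
$\frac{478}{A{\left(6 \right)}} + \frac{m}{355} = \frac{478}{- \frac{11}{2} - 3} + \frac{311}{355} = \frac{478}{- \frac{11}{2} - 3} + 311 \cdot \frac{1}{355} = \frac{478}{- \frac{17}{2}} + \frac{311}{355} = 478 \left(- \frac{2}{17}\right) + \frac{311}{355} = - \frac{956}{17} + \frac{311}{355} = - \frac{334093}{6035}$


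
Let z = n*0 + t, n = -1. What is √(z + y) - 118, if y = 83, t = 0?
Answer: -118 + √83 ≈ -108.89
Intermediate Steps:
z = 0 (z = -1*0 + 0 = 0 + 0 = 0)
√(z + y) - 118 = √(0 + 83) - 118 = √83 - 118 = -118 + √83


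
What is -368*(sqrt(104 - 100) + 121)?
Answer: -45264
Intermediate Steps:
-368*(sqrt(104 - 100) + 121) = -368*(sqrt(4) + 121) = -368*(2 + 121) = -368*123 = -45264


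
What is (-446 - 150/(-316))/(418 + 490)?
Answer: -70393/143464 ≈ -0.49067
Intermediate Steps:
(-446 - 150/(-316))/(418 + 490) = (-446 - 150*(-1/316))/908 = (-446 + 75/158)*(1/908) = -70393/158*1/908 = -70393/143464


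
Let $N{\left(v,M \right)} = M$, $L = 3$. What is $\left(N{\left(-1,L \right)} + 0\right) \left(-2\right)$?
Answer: $-6$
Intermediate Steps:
$\left(N{\left(-1,L \right)} + 0\right) \left(-2\right) = \left(3 + 0\right) \left(-2\right) = 3 \left(-2\right) = -6$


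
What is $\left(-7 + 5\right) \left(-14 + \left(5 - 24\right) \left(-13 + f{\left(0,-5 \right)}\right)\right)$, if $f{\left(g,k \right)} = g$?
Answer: $-466$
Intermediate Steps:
$\left(-7 + 5\right) \left(-14 + \left(5 - 24\right) \left(-13 + f{\left(0,-5 \right)}\right)\right) = \left(-7 + 5\right) \left(-14 + \left(5 - 24\right) \left(-13 + 0\right)\right) = - 2 \left(-14 - -247\right) = - 2 \left(-14 + 247\right) = \left(-2\right) 233 = -466$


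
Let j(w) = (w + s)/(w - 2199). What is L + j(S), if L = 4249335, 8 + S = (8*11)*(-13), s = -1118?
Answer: 14239523855/3351 ≈ 4.2493e+6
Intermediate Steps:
S = -1152 (S = -8 + (8*11)*(-13) = -8 + 88*(-13) = -8 - 1144 = -1152)
j(w) = (-1118 + w)/(-2199 + w) (j(w) = (w - 1118)/(w - 2199) = (-1118 + w)/(-2199 + w))
L + j(S) = 4249335 + (-1118 - 1152)/(-2199 - 1152) = 4249335 - 2270/(-3351) = 4249335 - 1/3351*(-2270) = 4249335 + 2270/3351 = 14239523855/3351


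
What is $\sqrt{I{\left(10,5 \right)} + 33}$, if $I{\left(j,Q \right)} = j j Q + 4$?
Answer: $\sqrt{537} \approx 23.173$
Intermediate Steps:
$I{\left(j,Q \right)} = 4 + Q j^{2}$ ($I{\left(j,Q \right)} = j^{2} Q + 4 = Q j^{2} + 4 = 4 + Q j^{2}$)
$\sqrt{I{\left(10,5 \right)} + 33} = \sqrt{\left(4 + 5 \cdot 10^{2}\right) + 33} = \sqrt{\left(4 + 5 \cdot 100\right) + 33} = \sqrt{\left(4 + 500\right) + 33} = \sqrt{504 + 33} = \sqrt{537}$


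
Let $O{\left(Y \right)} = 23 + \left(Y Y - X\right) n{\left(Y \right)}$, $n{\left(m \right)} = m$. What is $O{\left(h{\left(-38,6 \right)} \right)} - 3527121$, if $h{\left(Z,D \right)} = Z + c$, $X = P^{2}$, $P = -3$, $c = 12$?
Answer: $-3544440$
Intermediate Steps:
$X = 9$ ($X = \left(-3\right)^{2} = 9$)
$h{\left(Z,D \right)} = 12 + Z$ ($h{\left(Z,D \right)} = Z + 12 = 12 + Z$)
$O{\left(Y \right)} = 23 + Y \left(-9 + Y^{2}\right)$ ($O{\left(Y \right)} = 23 + \left(Y Y - 9\right) Y = 23 + \left(Y^{2} - 9\right) Y = 23 + \left(-9 + Y^{2}\right) Y = 23 + Y \left(-9 + Y^{2}\right)$)
$O{\left(h{\left(-38,6 \right)} \right)} - 3527121 = \left(23 + \left(12 - 38\right)^{3} - 9 \left(12 - 38\right)\right) - 3527121 = \left(23 + \left(-26\right)^{3} - -234\right) - 3527121 = \left(23 - 17576 + 234\right) - 3527121 = -17319 - 3527121 = -3544440$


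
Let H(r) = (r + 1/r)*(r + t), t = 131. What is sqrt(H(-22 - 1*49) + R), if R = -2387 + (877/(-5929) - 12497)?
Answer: I*sqrt(572207254313)/5467 ≈ 138.37*I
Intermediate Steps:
H(r) = (131 + r)*(r + 1/r) (H(r) = (r + 1/r)*(r + 131) = (r + 1/r)*(131 + r) = (131 + r)*(r + 1/r))
R = -88248113/5929 (R = -2387 + (877*(-1/5929) - 12497) = -2387 + (-877/5929 - 12497) = -2387 - 74095590/5929 = -88248113/5929 ≈ -14884.)
sqrt(H(-22 - 1*49) + R) = sqrt((1 + (-22 - 1*49)**2 + 131*(-22 - 1*49) + 131/(-22 - 1*49)) - 88248113/5929) = sqrt((1 + (-22 - 49)**2 + 131*(-22 - 49) + 131/(-22 - 49)) - 88248113/5929) = sqrt((1 + (-71)**2 + 131*(-71) + 131/(-71)) - 88248113/5929) = sqrt((1 + 5041 - 9301 + 131*(-1/71)) - 88248113/5929) = sqrt((1 + 5041 - 9301 - 131/71) - 88248113/5929) = sqrt(-302520/71 - 88248113/5929) = sqrt(-8059257103/420959) = I*sqrt(572207254313)/5467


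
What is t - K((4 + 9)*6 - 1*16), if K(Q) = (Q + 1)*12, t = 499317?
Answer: 498561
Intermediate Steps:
K(Q) = 12 + 12*Q (K(Q) = (1 + Q)*12 = 12 + 12*Q)
t - K((4 + 9)*6 - 1*16) = 499317 - (12 + 12*((4 + 9)*6 - 1*16)) = 499317 - (12 + 12*(13*6 - 16)) = 499317 - (12 + 12*(78 - 16)) = 499317 - (12 + 12*62) = 499317 - (12 + 744) = 499317 - 1*756 = 499317 - 756 = 498561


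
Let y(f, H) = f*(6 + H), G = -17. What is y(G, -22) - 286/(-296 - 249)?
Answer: 148526/545 ≈ 272.52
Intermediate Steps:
y(G, -22) - 286/(-296 - 249) = -17*(6 - 22) - 286/(-296 - 249) = -17*(-16) - 286/(-545) = 272 - 286*(-1/545) = 272 + 286/545 = 148526/545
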